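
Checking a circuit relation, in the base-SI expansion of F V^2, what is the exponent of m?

2

F = C/V (capacitance = charge per voltage),
    = A·s/(kg·m²·s⁻³·A⁻¹) (substituting C and V),
    = kg⁻¹·m⁻²·s⁴·A².
V = W/A (potential = power per current),
    = kg·m²·s⁻³·A⁻¹.
So V² = kg²·m⁴·s⁻⁶·A⁻².
Combining: F·V² = (kg⁻¹·m⁻²·s⁴·A²) · (kg²·m⁴·s⁻⁶·A⁻²) = kg·m²·s⁻².
The exponent of m is 2.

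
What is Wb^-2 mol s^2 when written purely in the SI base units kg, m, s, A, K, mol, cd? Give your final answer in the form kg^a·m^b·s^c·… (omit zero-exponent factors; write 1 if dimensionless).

Wb = V·s (flux: a volt is a weber per second),
    = kg·m²·s⁻²·A⁻¹.
So Wb⁻² = kg⁻²·m⁻⁴·s⁴·A².
Combining: Wb⁻²·mol·s² = (kg⁻²·m⁻⁴·s⁴·A²) · mol · s² = kg⁻²·m⁻⁴·s⁶·A²·mol.

kg⁻²·m⁻⁴·s⁶·A²·mol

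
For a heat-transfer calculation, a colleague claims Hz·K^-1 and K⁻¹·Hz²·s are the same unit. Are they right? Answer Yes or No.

Left side:
  Hz = 1/s = s⁻¹ (frequency is cycles per second).
  Combining: Hz·K⁻¹ = s⁻¹ · K⁻¹ = s⁻¹·K⁻¹.
Right side:
  Hz = s⁻¹.
  So Hz² = s⁻².
  Combining: K⁻¹·Hz²·s = K⁻¹ · s⁻² · s = s⁻¹·K⁻¹.
Both reduce to s⁻¹·K⁻¹.

Yes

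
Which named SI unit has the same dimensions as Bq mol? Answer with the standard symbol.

Bq = s⁻¹.
Combining: Bq·mol = s⁻¹ · mol = s⁻¹·mol.
s⁻¹·mol is the base-SI form of the katal.

kat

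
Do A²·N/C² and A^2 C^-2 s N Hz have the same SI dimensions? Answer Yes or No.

Left side:
  C = s·A.
  So C⁻² = s⁻²·A⁻².
  N = kg·m·s⁻².
  Combining: C⁻²·A²·N = (s⁻²·A⁻²) · A² · (kg·m·s⁻²) = kg·m·s⁻⁴.
Right side:
  C = A·s = s·A (charge = current × time).
  So C⁻² = s⁻²·A⁻².
  N = kg·m/s² = kg·m·s⁻² (force = mass × acceleration).
  Hz = 1/s = s⁻¹ (frequency is cycles per second).
  Combining: A²·C⁻²·s·N·Hz = A² · (s⁻²·A⁻²) · s · (kg·m·s⁻²) · s⁻¹ = kg·m·s⁻⁴.
Both reduce to kg·m·s⁻⁴.

Yes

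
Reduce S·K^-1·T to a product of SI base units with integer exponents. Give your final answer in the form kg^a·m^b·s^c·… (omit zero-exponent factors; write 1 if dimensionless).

S = 1/Ω (conductance is reciprocal resistance),
    = kg⁻¹·m⁻²·s³·A².
T = Wb/m² (flux density = flux per area),
    = kg·s⁻²·A⁻¹.
Combining: S·K⁻¹·T = (kg⁻¹·m⁻²·s³·A²) · K⁻¹ · (kg·s⁻²·A⁻¹) = m⁻²·s·A·K⁻¹.

m⁻²·s·A·K⁻¹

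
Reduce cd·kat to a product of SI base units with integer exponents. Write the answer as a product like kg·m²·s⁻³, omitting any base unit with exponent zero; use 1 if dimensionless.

kat = mol/s = s⁻¹·mol (catalytic activity).
Combining: cd·kat = cd · (s⁻¹·mol) = s⁻¹·mol·cd.

s⁻¹·mol·cd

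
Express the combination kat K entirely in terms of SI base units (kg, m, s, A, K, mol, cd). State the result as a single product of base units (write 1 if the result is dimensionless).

s⁻¹·K·mol

kat = s⁻¹·mol.
Combining: kat·K = (s⁻¹·mol) · K = s⁻¹·K·mol.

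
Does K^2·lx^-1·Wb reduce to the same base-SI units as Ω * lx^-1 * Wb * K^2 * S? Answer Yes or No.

Left side:
  lx = lm/m² (illuminance = luminous flux per area),
      = m⁻²·cd.
  So lx⁻¹ = m²·cd⁻¹.
  Wb = V·s (flux: a volt is a weber per second),
      = kg·m²·s⁻²·A⁻¹.
  Combining: K²·lx⁻¹·Wb = K² · (m²·cd⁻¹) · (kg·m²·s⁻²·A⁻¹) = kg·m⁴·s⁻²·A⁻¹·K²·cd⁻¹.
Right side:
  Ω = V/A (resistance = voltage per current),
      = kg·m²·s⁻³·A⁻².
  lx = lm/m² (illuminance = luminous flux per area),
      = m⁻²·cd.
  So lx⁻¹ = m²·cd⁻¹.
  Wb = V·s (flux: a volt is a weber per second),
      = kg·m²·s⁻²·A⁻¹.
  S = 1/Ω (conductance is reciprocal resistance),
      = kg⁻¹·m⁻²·s³·A².
  Combining: Ω·lx⁻¹·Wb·K²·S = (kg·m²·s⁻³·A⁻²) · (m²·cd⁻¹) · (kg·m²·s⁻²·A⁻¹) · K² · (kg⁻¹·m⁻²·s³·A²) = kg·m⁴·s⁻²·A⁻¹·K²·cd⁻¹.
Both reduce to kg·m⁴·s⁻²·A⁻¹·K²·cd⁻¹.

Yes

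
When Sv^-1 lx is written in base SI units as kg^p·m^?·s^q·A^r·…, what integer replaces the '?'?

Sv = J/kg (equivalent dose = energy per mass),
    = m²·s⁻².
So Sv⁻¹ = m⁻²·s².
lx = lm/m² (illuminance = luminous flux per area),
    = m⁻²·cd.
Combining: Sv⁻¹·lx = (m⁻²·s²) · (m⁻²·cd) = m⁻⁴·s²·cd.
The exponent of m is -4.

-4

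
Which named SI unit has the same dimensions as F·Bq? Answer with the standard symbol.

S

F = kg⁻¹·m⁻²·s⁴·A².
Bq = s⁻¹.
Combining: F·Bq = (kg⁻¹·m⁻²·s⁴·A²) · s⁻¹ = kg⁻¹·m⁻²·s³·A².
kg⁻¹·m⁻²·s³·A² is the base-SI form of the siemens.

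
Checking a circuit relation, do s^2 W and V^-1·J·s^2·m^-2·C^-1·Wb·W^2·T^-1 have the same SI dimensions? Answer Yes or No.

Left side:
  W = J/s (power = energy per time),
      = kg·m²·s⁻³.
  Combining: s²·W = s² · (kg·m²·s⁻³) = kg·m²·s⁻¹.
Right side:
  V = W/A (potential = power per current),
      = kg·m²·s⁻³·A⁻¹.
  So V⁻¹ = kg⁻¹·m⁻²·s³·A.
  J = N·m (work = force × distance),
      = kg·m²·s⁻².
  C = A·s = s·A (charge = current × time).
  So C⁻¹ = s⁻¹·A⁻¹.
  Wb = V·s (flux: a volt is a weber per second),
      = kg·m²·s⁻²·A⁻¹.
  W = J/s (power = energy per time),
      = kg·m²·s⁻³.
  So W² = kg²·m⁴·s⁻⁶.
  T = Wb/m² (flux density = flux per area),
      = kg·s⁻²·A⁻¹.
  So T⁻¹ = kg⁻¹·s²·A.
  Combining: V⁻¹·J·s²·m⁻²·C⁻¹·Wb·W²·T⁻¹ = (kg⁻¹·m⁻²·s³·A) · (kg·m²·s⁻²) · s² · m⁻² · (s⁻¹·A⁻¹) · (kg·m²·s⁻²·A⁻¹) · (kg²·m⁴·s⁻⁶) · (kg⁻¹·s²·A) = kg²·m⁴·s⁻⁴.
Left is kg·m²·s⁻¹; right is kg²·m⁴·s⁻⁴ — different.

No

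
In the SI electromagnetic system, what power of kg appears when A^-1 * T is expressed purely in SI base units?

T = Wb/m² (flux density = flux per area),
    = kg·s⁻²·A⁻¹.
Combining: A⁻¹·T = A⁻¹ · (kg·s⁻²·A⁻¹) = kg·s⁻²·A⁻².
The exponent of kg is 1.

1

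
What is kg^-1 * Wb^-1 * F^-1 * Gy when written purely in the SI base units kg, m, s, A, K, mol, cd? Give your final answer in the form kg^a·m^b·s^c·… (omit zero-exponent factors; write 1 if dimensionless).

kg⁻¹·m²·s⁻⁴·A⁻¹

Wb = V·s (flux: a volt is a weber per second),
    = kg·m²·s⁻²·A⁻¹.
So Wb⁻¹ = kg⁻¹·m⁻²·s²·A.
F = C/V (capacitance = charge per voltage),
    = A·s/(kg·m²·s⁻³·A⁻¹) (substituting C and V),
    = kg⁻¹·m⁻²·s⁴·A².
So F⁻¹ = kg·m²·s⁻⁴·A⁻².
Gy = J/kg (absorbed dose = energy per mass),
    = m²·s⁻².
Combining: kg⁻¹·Wb⁻¹·F⁻¹·Gy = kg⁻¹ · (kg⁻¹·m⁻²·s²·A) · (kg·m²·s⁻⁴·A⁻²) · (m²·s⁻²) = kg⁻¹·m²·s⁻⁴·A⁻¹.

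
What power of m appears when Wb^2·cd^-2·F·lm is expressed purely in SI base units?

2

Wb = kg·m²·s⁻²·A⁻¹.
So Wb² = kg²·m⁴·s⁻⁴·A⁻².
F = kg⁻¹·m⁻²·s⁴·A².
lm = cd.
Combining: Wb²·cd⁻²·F·lm = (kg²·m⁴·s⁻⁴·A⁻²) · cd⁻² · (kg⁻¹·m⁻²·s⁴·A²) · cd = kg·m²·cd⁻¹.
The exponent of m is 2.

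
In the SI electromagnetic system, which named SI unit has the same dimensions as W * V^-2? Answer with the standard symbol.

S

W = J/s (power = energy per time),
    = kg·m²·s⁻³.
V = W/A (potential = power per current),
    = kg·m²·s⁻³·A⁻¹.
So V⁻² = kg⁻²·m⁻⁴·s⁶·A².
Combining: W·V⁻² = (kg·m²·s⁻³) · (kg⁻²·m⁻⁴·s⁶·A²) = kg⁻¹·m⁻²·s³·A².
kg⁻¹·m⁻²·s³·A² is the base-SI form of the siemens.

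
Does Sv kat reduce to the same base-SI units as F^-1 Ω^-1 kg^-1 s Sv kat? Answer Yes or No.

No

Left side:
  Sv = m²·s⁻².
  kat = s⁻¹·mol.
  Combining: Sv·kat = (m²·s⁻²) · (s⁻¹·mol) = m²·s⁻³·mol.
Right side:
  F = C/V (capacitance = charge per voltage),
      = A·s/(kg·m²·s⁻³·A⁻¹) (substituting C and V),
      = kg⁻¹·m⁻²·s⁴·A².
  So F⁻¹ = kg·m²·s⁻⁴·A⁻².
  Ω = V/A (resistance = voltage per current),
      = kg·m²·s⁻³·A⁻².
  So Ω⁻¹ = kg⁻¹·m⁻²·s³·A².
  Sv = J/kg (equivalent dose = energy per mass),
      = m²·s⁻².
  kat = mol/s = s⁻¹·mol (catalytic activity).
  Combining: F⁻¹·Ω⁻¹·kg⁻¹·s·Sv·kat = (kg·m²·s⁻⁴·A⁻²) · (kg⁻¹·m⁻²·s³·A²) · kg⁻¹ · s · (m²·s⁻²) · (s⁻¹·mol) = kg⁻¹·m²·s⁻³·mol.
Left is m²·s⁻³·mol; right is kg⁻¹·m²·s⁻³·mol — different.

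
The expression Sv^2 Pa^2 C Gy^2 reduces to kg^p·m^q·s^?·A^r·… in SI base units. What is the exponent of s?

Sv = J/kg (equivalent dose = energy per mass),
    = m²·s⁻².
So Sv² = m⁴·s⁻⁴.
Pa = N/m² (pressure = force per area),
    = kg·m⁻¹·s⁻².
So Pa² = kg²·m⁻²·s⁻⁴.
C = A·s = s·A (charge = current × time).
Gy = J/kg (absorbed dose = energy per mass),
    = m²·s⁻².
So Gy² = m⁴·s⁻⁴.
Combining: Sv²·Pa²·C·Gy² = (m⁴·s⁻⁴) · (kg²·m⁻²·s⁻⁴) · (s·A) · (m⁴·s⁻⁴) = kg²·m⁶·s⁻¹¹·A.
The exponent of s is -11.

-11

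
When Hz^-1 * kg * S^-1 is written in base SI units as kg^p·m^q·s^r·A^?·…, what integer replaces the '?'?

Hz = 1/s = s⁻¹ (frequency is cycles per second).
So Hz⁻¹ = s.
S = 1/Ω (conductance is reciprocal resistance),
    = kg⁻¹·m⁻²·s³·A².
So S⁻¹ = kg·m²·s⁻³·A⁻².
Combining: Hz⁻¹·kg·S⁻¹ = s · kg · (kg·m²·s⁻³·A⁻²) = kg²·m²·s⁻²·A⁻².
The exponent of A is -2.

-2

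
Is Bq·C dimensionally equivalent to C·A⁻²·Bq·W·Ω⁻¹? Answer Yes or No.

Yes

Left side:
  Bq = s⁻¹.
  C = s·A.
  Combining: Bq·C = s⁻¹ · (s·A) = A.
Right side:
  C = A·s = s·A (charge = current × time).
  Bq = 1/s = s⁻¹ (activity is decays per second).
  W = J/s (power = energy per time),
      = kg·m²·s⁻³.
  Ω = V/A (resistance = voltage per current),
      = kg·m²·s⁻³·A⁻².
  So Ω⁻¹ = kg⁻¹·m⁻²·s³·A².
  Combining: C·A⁻²·Bq·W·Ω⁻¹ = (s·A) · A⁻² · s⁻¹ · (kg·m²·s⁻³) · (kg⁻¹·m⁻²·s³·A²) = A.
Both reduce to A.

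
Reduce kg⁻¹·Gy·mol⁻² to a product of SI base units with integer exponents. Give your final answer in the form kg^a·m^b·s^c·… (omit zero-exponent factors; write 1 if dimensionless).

kg⁻¹·m²·s⁻²·mol⁻²

Gy = m²·s⁻².
Combining: kg⁻¹·Gy·mol⁻² = kg⁻¹ · (m²·s⁻²) · mol⁻² = kg⁻¹·m²·s⁻²·mol⁻².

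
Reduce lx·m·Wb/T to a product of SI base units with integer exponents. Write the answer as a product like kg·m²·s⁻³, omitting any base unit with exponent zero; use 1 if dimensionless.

m·cd

T = kg·s⁻²·A⁻¹.
So T⁻¹ = kg⁻¹·s²·A.
lx = m⁻²·cd.
Wb = kg·m²·s⁻²·A⁻¹.
Combining: T⁻¹·lx·m·Wb = (kg⁻¹·s²·A) · (m⁻²·cd) · m · (kg·m²·s⁻²·A⁻¹) = m·cd.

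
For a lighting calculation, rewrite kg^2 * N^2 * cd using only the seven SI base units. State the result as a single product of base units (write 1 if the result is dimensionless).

N = kg·m/s² = kg·m·s⁻² (force = mass × acceleration).
So N² = kg²·m²·s⁻⁴.
Combining: kg²·N²·cd = kg² · (kg²·m²·s⁻⁴) · cd = kg⁴·m²·s⁻⁴·cd.

kg⁴·m²·s⁻⁴·cd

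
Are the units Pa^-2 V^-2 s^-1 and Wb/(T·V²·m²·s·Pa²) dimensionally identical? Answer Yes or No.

Left side:
  Pa = kg·m⁻¹·s⁻².
  So Pa⁻² = kg⁻²·m²·s⁴.
  V = kg·m²·s⁻³·A⁻¹.
  So V⁻² = kg⁻²·m⁻⁴·s⁶·A².
  Combining: Pa⁻²·V⁻²·s⁻¹ = (kg⁻²·m²·s⁴) · (kg⁻²·m⁻⁴·s⁶·A²) · s⁻¹ = kg⁻⁴·m⁻²·s⁹·A².
Right side:
  T = Wb/m² (flux density = flux per area),
      = kg·s⁻²·A⁻¹.
  So T⁻¹ = kg⁻¹·s²·A.
  V = W/A (potential = power per current),
      = kg·m²·s⁻³·A⁻¹.
  So V⁻² = kg⁻²·m⁻⁴·s⁶·A².
  Pa = N/m² (pressure = force per area),
      = kg·m⁻¹·s⁻².
  So Pa⁻² = kg⁻²·m²·s⁴.
  Wb = V·s (flux: a volt is a weber per second),
      = kg·m²·s⁻²·A⁻¹.
  Combining: T⁻¹·V⁻²·m⁻²·s⁻¹·Pa⁻²·Wb = (kg⁻¹·s²·A) · (kg⁻²·m⁻⁴·s⁶·A²) · m⁻² · s⁻¹ · (kg⁻²·m²·s⁴) · (kg·m²·s⁻²·A⁻¹) = kg⁻⁴·m⁻²·s⁹·A².
Both reduce to kg⁻⁴·m⁻²·s⁹·A².

Yes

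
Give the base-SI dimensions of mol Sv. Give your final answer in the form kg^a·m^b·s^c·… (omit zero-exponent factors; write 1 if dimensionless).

Sv = m²·s⁻².
Combining: mol·Sv = mol · (m²·s⁻²) = m²·s⁻²·mol.

m²·s⁻²·mol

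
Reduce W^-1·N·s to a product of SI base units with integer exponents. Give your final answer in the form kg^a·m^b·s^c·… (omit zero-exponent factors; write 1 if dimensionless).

m⁻¹·s²

W = kg·m²·s⁻³.
So W⁻¹ = kg⁻¹·m⁻²·s³.
N = kg·m·s⁻².
Combining: W⁻¹·N·s = (kg⁻¹·m⁻²·s³) · (kg·m·s⁻²) · s = m⁻¹·s².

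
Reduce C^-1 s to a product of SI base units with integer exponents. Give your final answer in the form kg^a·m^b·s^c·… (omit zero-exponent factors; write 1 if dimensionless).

A⁻¹

C = A·s = s·A (charge = current × time).
So C⁻¹ = s⁻¹·A⁻¹.
Combining: C⁻¹·s = (s⁻¹·A⁻¹) · s = A⁻¹.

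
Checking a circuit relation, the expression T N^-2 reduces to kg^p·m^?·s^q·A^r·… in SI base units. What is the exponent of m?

T = Wb/m² (flux density = flux per area),
    = kg·s⁻²·A⁻¹.
N = kg·m/s² = kg·m·s⁻² (force = mass × acceleration).
So N⁻² = kg⁻²·m⁻²·s⁴.
Combining: T·N⁻² = (kg·s⁻²·A⁻¹) · (kg⁻²·m⁻²·s⁴) = kg⁻¹·m⁻²·s²·A⁻¹.
The exponent of m is -2.

-2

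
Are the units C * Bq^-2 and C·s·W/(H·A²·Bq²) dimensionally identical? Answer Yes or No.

Yes

Left side:
  C = A·s = s·A (charge = current × time).
  Bq = 1/s = s⁻¹ (activity is decays per second).
  So Bq⁻² = s².
  Combining: C·Bq⁻² = (s·A) · s² = s³·A.
Right side:
  C = A·s = s·A (charge = current × time).
  H = Wb/A (inductance = flux per current),
      = kg·m²·s⁻²·A⁻².
  So H⁻¹ = kg⁻¹·m⁻²·s²·A².
  Bq = 1/s = s⁻¹ (activity is decays per second).
  So Bq⁻² = s².
  W = J/s (power = energy per time),
      = kg·m²·s⁻³.
  Combining: C·s·H⁻¹·A⁻²·Bq⁻²·W = (s·A) · s · (kg⁻¹·m⁻²·s²·A²) · A⁻² · s² · (kg·m²·s⁻³) = s³·A.
Both reduce to s³·A.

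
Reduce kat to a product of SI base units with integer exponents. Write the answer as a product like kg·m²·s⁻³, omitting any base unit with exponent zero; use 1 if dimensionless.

kat = s⁻¹·mol.

s⁻¹·mol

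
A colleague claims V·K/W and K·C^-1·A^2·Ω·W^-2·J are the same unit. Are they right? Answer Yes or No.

Yes

Left side:
  V = kg·m²·s⁻³·A⁻¹.
  W = kg·m²·s⁻³.
  So W⁻¹ = kg⁻¹·m⁻²·s³.
  Combining: V·W⁻¹·K = (kg·m²·s⁻³·A⁻¹) · (kg⁻¹·m⁻²·s³) · K = A⁻¹·K.
Right side:
  C = A·s = s·A (charge = current × time).
  So C⁻¹ = s⁻¹·A⁻¹.
  Ω = V/A (resistance = voltage per current),
      = kg·m²·s⁻³·A⁻².
  W = J/s (power = energy per time),
      = kg·m²·s⁻³.
  So W⁻² = kg⁻²·m⁻⁴·s⁶.
  J = N·m (work = force × distance),
      = kg·m²·s⁻².
  Combining: K·C⁻¹·A²·Ω·W⁻²·J = K · (s⁻¹·A⁻¹) · A² · (kg·m²·s⁻³·A⁻²) · (kg⁻²·m⁻⁴·s⁶) · (kg·m²·s⁻²) = A⁻¹·K.
Both reduce to A⁻¹·K.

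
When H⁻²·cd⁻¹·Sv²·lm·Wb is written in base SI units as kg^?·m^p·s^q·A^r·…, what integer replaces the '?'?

H = Wb/A (inductance = flux per current),
    = kg·m²·s⁻²·A⁻².
So H⁻² = kg⁻²·m⁻⁴·s⁴·A⁴.
Sv = J/kg (equivalent dose = energy per mass),
    = m²·s⁻².
So Sv² = m⁴·s⁻⁴.
lm = cd·sr = cd (luminous flux; sr is dimensionless).
Wb = V·s (flux: a volt is a weber per second),
    = kg·m²·s⁻²·A⁻¹.
Combining: H⁻²·cd⁻¹·Sv²·lm·Wb = (kg⁻²·m⁻⁴·s⁴·A⁴) · cd⁻¹ · (m⁴·s⁻⁴) · cd · (kg·m²·s⁻²·A⁻¹) = kg⁻¹·m²·s⁻²·A³.
The exponent of kg is -1.

-1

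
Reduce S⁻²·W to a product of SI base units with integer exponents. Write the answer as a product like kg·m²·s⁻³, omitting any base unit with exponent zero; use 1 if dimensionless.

S = 1/Ω (conductance is reciprocal resistance),
    = kg⁻¹·m⁻²·s³·A².
So S⁻² = kg²·m⁴·s⁻⁶·A⁻⁴.
W = J/s (power = energy per time),
    = kg·m²·s⁻³.
Combining: S⁻²·W = (kg²·m⁴·s⁻⁶·A⁻⁴) · (kg·m²·s⁻³) = kg³·m⁶·s⁻⁹·A⁻⁴.

kg³·m⁶·s⁻⁹·A⁻⁴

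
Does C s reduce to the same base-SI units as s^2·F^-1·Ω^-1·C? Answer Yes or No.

Yes

Left side:
  C = s·A.
  Combining: C·s = (s·A) · s = s²·A.
Right side:
  F = kg⁻¹·m⁻²·s⁴·A².
  So F⁻¹ = kg·m²·s⁻⁴·A⁻².
  Ω = kg·m²·s⁻³·A⁻².
  So Ω⁻¹ = kg⁻¹·m⁻²·s³·A².
  C = s·A.
  Combining: s²·F⁻¹·Ω⁻¹·C = s² · (kg·m²·s⁻⁴·A⁻²) · (kg⁻¹·m⁻²·s³·A²) · (s·A) = s²·A.
Both reduce to s²·A.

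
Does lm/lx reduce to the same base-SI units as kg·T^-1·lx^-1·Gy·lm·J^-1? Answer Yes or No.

No

Left side:
  lx = lm/m² (illuminance = luminous flux per area),
      = m⁻²·cd.
  So lx⁻¹ = m²·cd⁻¹.
  lm = cd·sr = cd (luminous flux; sr is dimensionless).
  Combining: lx⁻¹·lm = (m²·cd⁻¹) · cd = m².
Right side:
  T = Wb/m² (flux density = flux per area),
      = kg·s⁻²·A⁻¹.
  So T⁻¹ = kg⁻¹·s²·A.
  lx = lm/m² (illuminance = luminous flux per area),
      = m⁻²·cd.
  So lx⁻¹ = m²·cd⁻¹.
  Gy = J/kg (absorbed dose = energy per mass),
      = m²·s⁻².
  lm = cd·sr = cd (luminous flux; sr is dimensionless).
  J = N·m (work = force × distance),
      = kg·m²·s⁻².
  So J⁻¹ = kg⁻¹·m⁻²·s².
  Combining: kg·T⁻¹·lx⁻¹·Gy·lm·J⁻¹ = kg · (kg⁻¹·s²·A) · (m²·cd⁻¹) · (m²·s⁻²) · cd · (kg⁻¹·m⁻²·s²) = kg⁻¹·m²·s²·A.
Left is m²; right is kg⁻¹·m²·s²·A — different.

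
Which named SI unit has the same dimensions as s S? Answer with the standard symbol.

S = 1/Ω (conductance is reciprocal resistance),
    = kg⁻¹·m⁻²·s³·A².
Combining: s·S = s · (kg⁻¹·m⁻²·s³·A²) = kg⁻¹·m⁻²·s⁴·A².
kg⁻¹·m⁻²·s⁴·A² is the base-SI form of the farad.

F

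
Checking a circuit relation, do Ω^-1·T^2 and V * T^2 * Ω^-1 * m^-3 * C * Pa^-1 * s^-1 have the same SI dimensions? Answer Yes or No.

No

Left side:
  Ω = V/A (resistance = voltage per current),
      = kg·m²·s⁻³·A⁻².
  So Ω⁻¹ = kg⁻¹·m⁻²·s³·A².
  T = Wb/m² (flux density = flux per area),
      = kg·s⁻²·A⁻¹.
  So T² = kg²·s⁻⁴·A⁻².
  Combining: Ω⁻¹·T² = (kg⁻¹·m⁻²·s³·A²) · (kg²·s⁻⁴·A⁻²) = kg·m⁻²·s⁻¹.
Right side:
  V = W/A (potential = power per current),
      = kg·m²·s⁻³·A⁻¹.
  T = Wb/m² (flux density = flux per area),
      = kg·s⁻²·A⁻¹.
  So T² = kg²·s⁻⁴·A⁻².
  Ω = V/A (resistance = voltage per current),
      = kg·m²·s⁻³·A⁻².
  So Ω⁻¹ = kg⁻¹·m⁻²·s³·A².
  C = A·s = s·A (charge = current × time).
  Pa = N/m² (pressure = force per area),
      = kg·m⁻¹·s⁻².
  So Pa⁻¹ = kg⁻¹·m·s².
  Combining: V·T²·Ω⁻¹·m⁻³·C·Pa⁻¹·s⁻¹ = (kg·m²·s⁻³·A⁻¹) · (kg²·s⁻⁴·A⁻²) · (kg⁻¹·m⁻²·s³·A²) · m⁻³ · (s·A) · (kg⁻¹·m·s²) · s⁻¹ = kg·m⁻²·s⁻².
Left is kg·m⁻²·s⁻¹; right is kg·m⁻²·s⁻² — different.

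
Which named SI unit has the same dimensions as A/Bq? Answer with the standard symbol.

Bq = 1/s = s⁻¹ (activity is decays per second).
So Bq⁻¹ = s.
Combining: A·Bq⁻¹ = A · s = s·A.
s·A is the base-SI form of the coulomb.

C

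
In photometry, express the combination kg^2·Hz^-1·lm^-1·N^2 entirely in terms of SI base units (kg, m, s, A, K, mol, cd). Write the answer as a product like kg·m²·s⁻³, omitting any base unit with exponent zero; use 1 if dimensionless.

Hz = s⁻¹.
So Hz⁻¹ = s.
lm = cd.
So lm⁻¹ = cd⁻¹.
N = kg·m·s⁻².
So N² = kg²·m²·s⁻⁴.
Combining: kg²·Hz⁻¹·lm⁻¹·N² = kg² · s · cd⁻¹ · (kg²·m²·s⁻⁴) = kg⁴·m²·s⁻³·cd⁻¹.

kg⁴·m²·s⁻³·cd⁻¹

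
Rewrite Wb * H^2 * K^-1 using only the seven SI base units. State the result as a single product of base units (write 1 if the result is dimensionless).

kg³·m⁶·s⁻⁶·A⁻⁵·K⁻¹

Wb = kg·m²·s⁻²·A⁻¹.
H = kg·m²·s⁻²·A⁻².
So H² = kg²·m⁴·s⁻⁴·A⁻⁴.
Combining: Wb·H²·K⁻¹ = (kg·m²·s⁻²·A⁻¹) · (kg²·m⁴·s⁻⁴·A⁻⁴) · K⁻¹ = kg³·m⁶·s⁻⁶·A⁻⁵·K⁻¹.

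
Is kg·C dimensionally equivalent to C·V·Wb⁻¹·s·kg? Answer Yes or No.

Yes

Left side:
  C = s·A.
  Combining: kg·C = kg · (s·A) = kg·s·A.
Right side:
  C = A·s = s·A (charge = current × time).
  V = W/A (potential = power per current),
      = kg·m²·s⁻³·A⁻¹.
  Wb = V·s (flux: a volt is a weber per second),
      = kg·m²·s⁻²·A⁻¹.
  So Wb⁻¹ = kg⁻¹·m⁻²·s²·A.
  Combining: C·V·Wb⁻¹·s·kg = (s·A) · (kg·m²·s⁻³·A⁻¹) · (kg⁻¹·m⁻²·s²·A) · s · kg = kg·s·A.
Both reduce to kg·s·A.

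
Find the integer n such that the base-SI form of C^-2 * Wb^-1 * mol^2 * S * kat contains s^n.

C = A·s = s·A (charge = current × time).
So C⁻² = s⁻²·A⁻².
Wb = V·s (flux: a volt is a weber per second),
    = kg·m²·s⁻²·A⁻¹.
So Wb⁻¹ = kg⁻¹·m⁻²·s²·A.
S = 1/Ω (conductance is reciprocal resistance),
    = kg⁻¹·m⁻²·s³·A².
kat = mol/s = s⁻¹·mol (catalytic activity).
Combining: C⁻²·Wb⁻¹·mol²·S·kat = (s⁻²·A⁻²) · (kg⁻¹·m⁻²·s²·A) · mol² · (kg⁻¹·m⁻²·s³·A²) · (s⁻¹·mol) = kg⁻²·m⁻⁴·s²·A·mol³.
The exponent of s is 2.

2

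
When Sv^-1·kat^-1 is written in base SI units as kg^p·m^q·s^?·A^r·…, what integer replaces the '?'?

3

Sv = J/kg (equivalent dose = energy per mass),
    = m²·s⁻².
So Sv⁻¹ = m⁻²·s².
kat = mol/s = s⁻¹·mol (catalytic activity).
So kat⁻¹ = s·mol⁻¹.
Combining: Sv⁻¹·kat⁻¹ = (m⁻²·s²) · (s·mol⁻¹) = m⁻²·s³·mol⁻¹.
The exponent of s is 3.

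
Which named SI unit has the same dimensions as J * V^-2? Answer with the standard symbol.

F

J = kg·m²·s⁻².
V = kg·m²·s⁻³·A⁻¹.
So V⁻² = kg⁻²·m⁻⁴·s⁶·A².
Combining: J·V⁻² = (kg·m²·s⁻²) · (kg⁻²·m⁻⁴·s⁶·A²) = kg⁻¹·m⁻²·s⁴·A².
kg⁻¹·m⁻²·s⁴·A² is the base-SI form of the farad.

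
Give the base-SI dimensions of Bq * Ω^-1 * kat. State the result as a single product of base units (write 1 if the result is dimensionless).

kg⁻¹·m⁻²·s·A²·mol

Bq = 1/s = s⁻¹ (activity is decays per second).
Ω = V/A (resistance = voltage per current),
    = kg·m²·s⁻³·A⁻².
So Ω⁻¹ = kg⁻¹·m⁻²·s³·A².
kat = mol/s = s⁻¹·mol (catalytic activity).
Combining: Bq·Ω⁻¹·kat = s⁻¹ · (kg⁻¹·m⁻²·s³·A²) · (s⁻¹·mol) = kg⁻¹·m⁻²·s·A²·mol.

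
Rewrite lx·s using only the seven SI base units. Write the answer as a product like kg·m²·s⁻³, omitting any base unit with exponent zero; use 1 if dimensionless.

lx = lm/m² (illuminance = luminous flux per area),
    = m⁻²·cd.
Combining: lx·s = (m⁻²·cd) · s = m⁻²·s·cd.

m⁻²·s·cd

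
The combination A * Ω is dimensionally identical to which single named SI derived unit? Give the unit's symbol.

Ω = V/A (resistance = voltage per current),
    = kg·m²·s⁻³·A⁻².
Combining: A·Ω = A · (kg·m²·s⁻³·A⁻²) = kg·m²·s⁻³·A⁻¹.
kg·m²·s⁻³·A⁻¹ is the base-SI form of the volt.

V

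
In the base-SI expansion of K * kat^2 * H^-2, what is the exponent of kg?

kat = s⁻¹·mol.
So kat² = s⁻²·mol².
H = kg·m²·s⁻²·A⁻².
So H⁻² = kg⁻²·m⁻⁴·s⁴·A⁴.
Combining: K·kat²·H⁻² = K · (s⁻²·mol²) · (kg⁻²·m⁻⁴·s⁴·A⁴) = kg⁻²·m⁻⁴·s²·A⁴·K·mol².
The exponent of kg is -2.

-2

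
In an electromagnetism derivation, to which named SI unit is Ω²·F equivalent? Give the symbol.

H

Ω = kg·m²·s⁻³·A⁻².
So Ω² = kg²·m⁴·s⁻⁶·A⁻⁴.
F = kg⁻¹·m⁻²·s⁴·A².
Combining: Ω²·F = (kg²·m⁴·s⁻⁶·A⁻⁴) · (kg⁻¹·m⁻²·s⁴·A²) = kg·m²·s⁻²·A⁻².
kg·m²·s⁻²·A⁻² is the base-SI form of the henry.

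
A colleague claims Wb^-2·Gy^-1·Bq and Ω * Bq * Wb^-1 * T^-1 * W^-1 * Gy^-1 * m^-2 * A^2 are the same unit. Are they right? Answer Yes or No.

Yes

Left side:
  Wb = kg·m²·s⁻²·A⁻¹.
  So Wb⁻² = kg⁻²·m⁻⁴·s⁴·A².
  Gy = m²·s⁻².
  So Gy⁻¹ = m⁻²·s².
  Bq = s⁻¹.
  Combining: Wb⁻²·Gy⁻¹·Bq = (kg⁻²·m⁻⁴·s⁴·A²) · (m⁻²·s²) · s⁻¹ = kg⁻²·m⁻⁶·s⁵·A².
Right side:
  Ω = V/A (resistance = voltage per current),
      = kg·m²·s⁻³·A⁻².
  Bq = 1/s = s⁻¹ (activity is decays per second).
  Wb = V·s (flux: a volt is a weber per second),
      = kg·m²·s⁻²·A⁻¹.
  So Wb⁻¹ = kg⁻¹·m⁻²·s²·A.
  T = Wb/m² (flux density = flux per area),
      = kg·s⁻²·A⁻¹.
  So T⁻¹ = kg⁻¹·s²·A.
  W = J/s (power = energy per time),
      = kg·m²·s⁻³.
  So W⁻¹ = kg⁻¹·m⁻²·s³.
  Gy = J/kg (absorbed dose = energy per mass),
      = m²·s⁻².
  So Gy⁻¹ = m⁻²·s².
  Combining: Ω·Bq·Wb⁻¹·T⁻¹·W⁻¹·Gy⁻¹·m⁻²·A² = (kg·m²·s⁻³·A⁻²) · s⁻¹ · (kg⁻¹·m⁻²·s²·A) · (kg⁻¹·s²·A) · (kg⁻¹·m⁻²·s³) · (m⁻²·s²) · m⁻² · A² = kg⁻²·m⁻⁶·s⁵·A².
Both reduce to kg⁻²·m⁻⁶·s⁵·A².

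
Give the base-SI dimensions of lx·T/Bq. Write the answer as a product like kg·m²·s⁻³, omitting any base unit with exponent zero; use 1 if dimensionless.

kg·m⁻²·s⁻¹·A⁻¹·cd

lx = lm/m² (illuminance = luminous flux per area),
    = m⁻²·cd.
T = Wb/m² (flux density = flux per area),
    = kg·s⁻²·A⁻¹.
Bq = 1/s = s⁻¹ (activity is decays per second).
So Bq⁻¹ = s.
Combining: lx·T·Bq⁻¹ = (m⁻²·cd) · (kg·s⁻²·A⁻¹) · s = kg·m⁻²·s⁻¹·A⁻¹·cd.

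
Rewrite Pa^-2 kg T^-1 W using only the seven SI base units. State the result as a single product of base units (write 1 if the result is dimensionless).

kg⁻¹·m⁴·s³·A

Pa = N/m² (pressure = force per area),
    = kg·m⁻¹·s⁻².
So Pa⁻² = kg⁻²·m²·s⁴.
T = Wb/m² (flux density = flux per area),
    = kg·s⁻²·A⁻¹.
So T⁻¹ = kg⁻¹·s²·A.
W = J/s (power = energy per time),
    = kg·m²·s⁻³.
Combining: Pa⁻²·kg·T⁻¹·W = (kg⁻²·m²·s⁴) · kg · (kg⁻¹·s²·A) · (kg·m²·s⁻³) = kg⁻¹·m⁴·s³·A.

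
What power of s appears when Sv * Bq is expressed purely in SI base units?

-3

Sv = m²·s⁻².
Bq = s⁻¹.
Combining: Sv·Bq = (m²·s⁻²) · s⁻¹ = m²·s⁻³.
The exponent of s is -3.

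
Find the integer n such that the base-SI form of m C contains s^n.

C = A·s = s·A (charge = current × time).
Combining: m·C = m · (s·A) = m·s·A.
The exponent of s is 1.

1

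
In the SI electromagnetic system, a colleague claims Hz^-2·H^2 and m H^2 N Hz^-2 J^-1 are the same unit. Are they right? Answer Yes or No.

Yes

Left side:
  Hz = 1/s = s⁻¹ (frequency is cycles per second).
  So Hz⁻² = s².
  H = Wb/A (inductance = flux per current),
      = kg·m²·s⁻²·A⁻².
  So H² = kg²·m⁴·s⁻⁴·A⁻⁴.
  Combining: Hz⁻²·H² = s² · (kg²·m⁴·s⁻⁴·A⁻⁴) = kg²·m⁴·s⁻²·A⁻⁴.
Right side:
  H = Wb/A (inductance = flux per current),
      = kg·m²·s⁻²·A⁻².
  So H² = kg²·m⁴·s⁻⁴·A⁻⁴.
  N = kg·m/s² = kg·m·s⁻² (force = mass × acceleration).
  Hz = 1/s = s⁻¹ (frequency is cycles per second).
  So Hz⁻² = s².
  J = N·m (work = force × distance),
      = kg·m²·s⁻².
  So J⁻¹ = kg⁻¹·m⁻²·s².
  Combining: m·H²·N·Hz⁻²·J⁻¹ = m · (kg²·m⁴·s⁻⁴·A⁻⁴) · (kg·m·s⁻²) · s² · (kg⁻¹·m⁻²·s²) = kg²·m⁴·s⁻²·A⁻⁴.
Both reduce to kg²·m⁴·s⁻²·A⁻⁴.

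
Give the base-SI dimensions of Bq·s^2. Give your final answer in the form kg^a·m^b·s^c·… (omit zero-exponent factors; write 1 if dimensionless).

s

Bq = s⁻¹.
Combining: Bq·s² = s⁻¹ · s² = s.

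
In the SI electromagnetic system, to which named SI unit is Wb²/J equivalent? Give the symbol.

J = N·m (work = force × distance),
    = kg·m²·s⁻².
So J⁻¹ = kg⁻¹·m⁻²·s².
Wb = V·s (flux: a volt is a weber per second),
    = kg·m²·s⁻²·A⁻¹.
So Wb² = kg²·m⁴·s⁻⁴·A⁻².
Combining: J⁻¹·Wb² = (kg⁻¹·m⁻²·s²) · (kg²·m⁴·s⁻⁴·A⁻²) = kg·m²·s⁻²·A⁻².
kg·m²·s⁻²·A⁻² is the base-SI form of the henry.

H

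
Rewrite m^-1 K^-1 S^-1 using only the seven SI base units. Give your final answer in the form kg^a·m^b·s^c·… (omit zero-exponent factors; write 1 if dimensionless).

S = 1/Ω (conductance is reciprocal resistance),
    = kg⁻¹·m⁻²·s³·A².
So S⁻¹ = kg·m²·s⁻³·A⁻².
Combining: m⁻¹·K⁻¹·S⁻¹ = m⁻¹ · K⁻¹ · (kg·m²·s⁻³·A⁻²) = kg·m·s⁻³·A⁻²·K⁻¹.

kg·m·s⁻³·A⁻²·K⁻¹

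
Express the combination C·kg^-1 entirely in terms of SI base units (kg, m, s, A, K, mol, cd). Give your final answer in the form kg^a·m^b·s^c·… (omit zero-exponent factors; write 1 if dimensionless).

C = A·s = s·A (charge = current × time).
Combining: C·kg⁻¹ = (s·A) · kg⁻¹ = kg⁻¹·s·A.

kg⁻¹·s·A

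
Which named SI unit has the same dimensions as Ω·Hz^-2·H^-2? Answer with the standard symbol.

Ω = V/A (resistance = voltage per current),
    = kg·m²·s⁻³·A⁻².
Hz = 1/s = s⁻¹ (frequency is cycles per second).
So Hz⁻² = s².
H = Wb/A (inductance = flux per current),
    = kg·m²·s⁻²·A⁻².
So H⁻² = kg⁻²·m⁻⁴·s⁴·A⁴.
Combining: Ω·Hz⁻²·H⁻² = (kg·m²·s⁻³·A⁻²) · s² · (kg⁻²·m⁻⁴·s⁴·A⁴) = kg⁻¹·m⁻²·s³·A².
kg⁻¹·m⁻²·s³·A² is the base-SI form of the siemens.

S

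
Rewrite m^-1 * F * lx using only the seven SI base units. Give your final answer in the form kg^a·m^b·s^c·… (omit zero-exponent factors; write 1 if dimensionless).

F = C/V (capacitance = charge per voltage),
    = A·s/(kg·m²·s⁻³·A⁻¹) (substituting C and V),
    = kg⁻¹·m⁻²·s⁴·A².
lx = lm/m² (illuminance = luminous flux per area),
    = m⁻²·cd.
Combining: m⁻¹·F·lx = m⁻¹ · (kg⁻¹·m⁻²·s⁴·A²) · (m⁻²·cd) = kg⁻¹·m⁻⁵·s⁴·A²·cd.

kg⁻¹·m⁻⁵·s⁴·A²·cd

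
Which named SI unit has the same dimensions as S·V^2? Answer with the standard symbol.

W

S = 1/Ω (conductance is reciprocal resistance),
    = kg⁻¹·m⁻²·s³·A².
V = W/A (potential = power per current),
    = kg·m²·s⁻³·A⁻¹.
So V² = kg²·m⁴·s⁻⁶·A⁻².
Combining: S·V² = (kg⁻¹·m⁻²·s³·A²) · (kg²·m⁴·s⁻⁶·A⁻²) = kg·m²·s⁻³.
kg·m²·s⁻³ is the base-SI form of the watt.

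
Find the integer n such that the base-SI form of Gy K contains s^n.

Gy = m²·s⁻².
Combining: Gy·K = (m²·s⁻²) · K = m²·s⁻²·K.
The exponent of s is -2.

-2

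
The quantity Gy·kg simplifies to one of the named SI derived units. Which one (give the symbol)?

J

Gy = J/kg (absorbed dose = energy per mass),
    = m²·s⁻².
Combining: Gy·kg = (m²·s⁻²) · kg = kg·m²·s⁻².
kg·m²·s⁻² is the base-SI form of the joule.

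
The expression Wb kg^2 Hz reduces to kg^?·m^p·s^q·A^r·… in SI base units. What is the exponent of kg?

Wb = V·s (flux: a volt is a weber per second),
    = kg·m²·s⁻²·A⁻¹.
Hz = 1/s = s⁻¹ (frequency is cycles per second).
Combining: Wb·kg²·Hz = (kg·m²·s⁻²·A⁻¹) · kg² · s⁻¹ = kg³·m²·s⁻³·A⁻¹.
The exponent of kg is 3.

3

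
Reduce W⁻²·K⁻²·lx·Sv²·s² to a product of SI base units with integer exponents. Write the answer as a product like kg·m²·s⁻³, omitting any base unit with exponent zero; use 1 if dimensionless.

kg⁻²·m⁻²·s⁴·K⁻²·cd

W = J/s (power = energy per time),
    = kg·m²·s⁻³.
So W⁻² = kg⁻²·m⁻⁴·s⁶.
lx = lm/m² (illuminance = luminous flux per area),
    = m⁻²·cd.
Sv = J/kg (equivalent dose = energy per mass),
    = m²·s⁻².
So Sv² = m⁴·s⁻⁴.
Combining: W⁻²·K⁻²·lx·Sv²·s² = (kg⁻²·m⁻⁴·s⁶) · K⁻² · (m⁻²·cd) · (m⁴·s⁻⁴) · s² = kg⁻²·m⁻²·s⁴·K⁻²·cd.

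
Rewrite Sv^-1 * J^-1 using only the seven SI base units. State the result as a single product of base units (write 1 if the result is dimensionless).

Sv = m²·s⁻².
So Sv⁻¹ = m⁻²·s².
J = kg·m²·s⁻².
So J⁻¹ = kg⁻¹·m⁻²·s².
Combining: Sv⁻¹·J⁻¹ = (m⁻²·s²) · (kg⁻¹·m⁻²·s²) = kg⁻¹·m⁻⁴·s⁴.

kg⁻¹·m⁻⁴·s⁴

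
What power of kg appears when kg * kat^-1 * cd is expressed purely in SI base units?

kat = s⁻¹·mol.
So kat⁻¹ = s·mol⁻¹.
Combining: kg·kat⁻¹·cd = kg · (s·mol⁻¹) · cd = kg·s·mol⁻¹·cd.
The exponent of kg is 1.

1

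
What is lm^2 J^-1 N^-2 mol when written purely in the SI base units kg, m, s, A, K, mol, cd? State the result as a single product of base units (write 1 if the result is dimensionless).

lm = cd.
So lm² = cd².
J = kg·m²·s⁻².
So J⁻¹ = kg⁻¹·m⁻²·s².
N = kg·m·s⁻².
So N⁻² = kg⁻²·m⁻²·s⁴.
Combining: lm²·J⁻¹·N⁻²·mol = cd² · (kg⁻¹·m⁻²·s²) · (kg⁻²·m⁻²·s⁴) · mol = kg⁻³·m⁻⁴·s⁶·mol·cd².

kg⁻³·m⁻⁴·s⁶·mol·cd²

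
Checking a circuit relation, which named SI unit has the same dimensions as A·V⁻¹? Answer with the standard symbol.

S

V = kg·m²·s⁻³·A⁻¹.
So V⁻¹ = kg⁻¹·m⁻²·s³·A.
Combining: A·V⁻¹ = A · (kg⁻¹·m⁻²·s³·A) = kg⁻¹·m⁻²·s³·A².
kg⁻¹·m⁻²·s³·A² is the base-SI form of the siemens.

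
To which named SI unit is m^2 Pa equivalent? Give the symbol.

N

Pa = N/m² (pressure = force per area),
    = kg·m⁻¹·s⁻².
Combining: m²·Pa = m² · (kg·m⁻¹·s⁻²) = kg·m·s⁻².
kg·m·s⁻² is the base-SI form of the newton.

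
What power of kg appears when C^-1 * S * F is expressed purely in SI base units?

C = A·s = s·A (charge = current × time).
So C⁻¹ = s⁻¹·A⁻¹.
S = 1/Ω (conductance is reciprocal resistance),
    = kg⁻¹·m⁻²·s³·A².
F = C/V (capacitance = charge per voltage),
    = A·s/(kg·m²·s⁻³·A⁻¹) (substituting C and V),
    = kg⁻¹·m⁻²·s⁴·A².
Combining: C⁻¹·S·F = (s⁻¹·A⁻¹) · (kg⁻¹·m⁻²·s³·A²) · (kg⁻¹·m⁻²·s⁴·A²) = kg⁻²·m⁻⁴·s⁶·A³.
The exponent of kg is -2.

-2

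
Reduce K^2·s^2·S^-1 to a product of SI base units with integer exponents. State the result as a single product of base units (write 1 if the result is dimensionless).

kg·m²·s⁻¹·A⁻²·K²

S = 1/Ω (conductance is reciprocal resistance),
    = kg⁻¹·m⁻²·s³·A².
So S⁻¹ = kg·m²·s⁻³·A⁻².
Combining: K²·s²·S⁻¹ = K² · s² · (kg·m²·s⁻³·A⁻²) = kg·m²·s⁻¹·A⁻²·K².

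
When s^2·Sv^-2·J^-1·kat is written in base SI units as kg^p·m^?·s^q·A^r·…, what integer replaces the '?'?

-6

Sv = m²·s⁻².
So Sv⁻² = m⁻⁴·s⁴.
J = kg·m²·s⁻².
So J⁻¹ = kg⁻¹·m⁻²·s².
kat = s⁻¹·mol.
Combining: s²·Sv⁻²·J⁻¹·kat = s² · (m⁻⁴·s⁴) · (kg⁻¹·m⁻²·s²) · (s⁻¹·mol) = kg⁻¹·m⁻⁶·s⁷·mol.
The exponent of m is -6.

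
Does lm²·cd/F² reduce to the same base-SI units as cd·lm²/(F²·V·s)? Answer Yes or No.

No

Left side:
  lm = cd·sr = cd (luminous flux; sr is dimensionless).
  So lm² = cd².
  F = C/V (capacitance = charge per voltage),
      = A·s/(kg·m²·s⁻³·A⁻¹) (substituting C and V),
      = kg⁻¹·m⁻²·s⁴·A².
  So F⁻² = kg²·m⁴·s⁻⁸·A⁻⁴.
  Combining: lm²·F⁻²·cd = cd² · (kg²·m⁴·s⁻⁸·A⁻⁴) · cd = kg²·m⁴·s⁻⁸·A⁻⁴·cd³.
Right side:
  lm = cd.
  So lm² = cd².
  F = kg⁻¹·m⁻²·s⁴·A².
  So F⁻² = kg²·m⁴·s⁻⁸·A⁻⁴.
  V = kg·m²·s⁻³·A⁻¹.
  So V⁻¹ = kg⁻¹·m⁻²·s³·A.
  Combining: cd·lm²·F⁻²·V⁻¹·s⁻¹ = cd · cd² · (kg²·m⁴·s⁻⁸·A⁻⁴) · (kg⁻¹·m⁻²·s³·A) · s⁻¹ = kg·m²·s⁻⁶·A⁻³·cd³.
Left is kg²·m⁴·s⁻⁸·A⁻⁴·cd³; right is kg·m²·s⁻⁶·A⁻³·cd³ — different.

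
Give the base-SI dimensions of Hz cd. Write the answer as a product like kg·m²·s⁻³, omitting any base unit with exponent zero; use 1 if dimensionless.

Hz = 1/s = s⁻¹ (frequency is cycles per second).
Combining: Hz·cd = s⁻¹ · cd = s⁻¹·cd.

s⁻¹·cd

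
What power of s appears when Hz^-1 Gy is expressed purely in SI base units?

-1

Hz = s⁻¹.
So Hz⁻¹ = s.
Gy = m²·s⁻².
Combining: Hz⁻¹·Gy = s · (m²·s⁻²) = m²·s⁻¹.
The exponent of s is -1.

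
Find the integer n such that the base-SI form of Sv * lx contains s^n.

-2

Sv = J/kg (equivalent dose = energy per mass),
    = m²·s⁻².
lx = lm/m² (illuminance = luminous flux per area),
    = m⁻²·cd.
Combining: Sv·lx = (m²·s⁻²) · (m⁻²·cd) = s⁻²·cd.
The exponent of s is -2.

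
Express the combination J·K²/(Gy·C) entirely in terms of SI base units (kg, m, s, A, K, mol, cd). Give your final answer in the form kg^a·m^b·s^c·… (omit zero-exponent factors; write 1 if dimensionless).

kg·s⁻¹·A⁻¹·K²

Gy = J/kg (absorbed dose = energy per mass),
    = m²·s⁻².
So Gy⁻¹ = m⁻²·s².
J = N·m (work = force × distance),
    = kg·m²·s⁻².
C = A·s = s·A (charge = current × time).
So C⁻¹ = s⁻¹·A⁻¹.
Combining: Gy⁻¹·J·C⁻¹·K² = (m⁻²·s²) · (kg·m²·s⁻²) · (s⁻¹·A⁻¹) · K² = kg·s⁻¹·A⁻¹·K².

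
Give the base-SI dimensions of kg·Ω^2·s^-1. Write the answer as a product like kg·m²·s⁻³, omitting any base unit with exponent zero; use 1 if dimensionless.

kg³·m⁴·s⁻⁷·A⁻⁴

Ω = V/A (resistance = voltage per current),
    = kg·m²·s⁻³·A⁻².
So Ω² = kg²·m⁴·s⁻⁶·A⁻⁴.
Combining: kg·Ω²·s⁻¹ = kg · (kg²·m⁴·s⁻⁶·A⁻⁴) · s⁻¹ = kg³·m⁴·s⁻⁷·A⁻⁴.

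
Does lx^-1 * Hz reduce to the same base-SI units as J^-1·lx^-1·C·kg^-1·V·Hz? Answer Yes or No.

No

Left side:
  lx = m⁻²·cd.
  So lx⁻¹ = m²·cd⁻¹.
  Hz = s⁻¹.
  Combining: lx⁻¹·Hz = (m²·cd⁻¹) · s⁻¹ = m²·s⁻¹·cd⁻¹.
Right side:
  J = N·m (work = force × distance),
      = kg·m²·s⁻².
  So J⁻¹ = kg⁻¹·m⁻²·s².
  lx = lm/m² (illuminance = luminous flux per area),
      = m⁻²·cd.
  So lx⁻¹ = m²·cd⁻¹.
  C = A·s = s·A (charge = current × time).
  V = W/A (potential = power per current),
      = kg·m²·s⁻³·A⁻¹.
  Hz = 1/s = s⁻¹ (frequency is cycles per second).
  Combining: J⁻¹·lx⁻¹·C·kg⁻¹·V·Hz = (kg⁻¹·m⁻²·s²) · (m²·cd⁻¹) · (s·A) · kg⁻¹ · (kg·m²·s⁻³·A⁻¹) · s⁻¹ = kg⁻¹·m²·s⁻¹·cd⁻¹.
Left is m²·s⁻¹·cd⁻¹; right is kg⁻¹·m²·s⁻¹·cd⁻¹ — different.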